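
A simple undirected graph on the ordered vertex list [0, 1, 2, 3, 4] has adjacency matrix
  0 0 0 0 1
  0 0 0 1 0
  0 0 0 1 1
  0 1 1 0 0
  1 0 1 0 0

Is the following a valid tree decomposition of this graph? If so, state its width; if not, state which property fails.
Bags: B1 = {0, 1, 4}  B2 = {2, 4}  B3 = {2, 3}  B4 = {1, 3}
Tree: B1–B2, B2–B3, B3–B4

A tree decomposition must satisfy three properties: every vertex lies in some bag; for every edge, both endpoints lie together in some bag; and for every vertex, the bags containing it form a connected subtree. Here bags containing vertex 1 are not connected in the tree, so the decomposition is invalid.

No — bags containing vertex 1 are not connected in the tree.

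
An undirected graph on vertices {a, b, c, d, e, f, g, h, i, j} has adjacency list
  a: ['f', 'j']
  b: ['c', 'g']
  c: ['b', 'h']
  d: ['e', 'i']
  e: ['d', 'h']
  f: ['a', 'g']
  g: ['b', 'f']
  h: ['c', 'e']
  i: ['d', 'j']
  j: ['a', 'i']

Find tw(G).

A width-2 tree decomposition is:
Bags: B1 = {c, e, h}  B2 = {b, c, e}  B3 = {b, e, g}  B4 = {e, f, g}  B5 = {a, e, f}  B6 = {a, e, j}  B7 = {e, i, j}  B8 = {d, e, i}
Tree: B1–B2, B2–B3, B3–B4, B4–B5, B5–B6, B6–B7, B7–B8
The largest bag has 3 vertices, giving width 2; this decomposition certifies tw(G) ≤ 2. The edges e–h–c–b–g–f–a–j–i–d–e form a cycle, so G is not a tree and its treewidth is at least 2. Hence tw(G) = 2 exactly.

2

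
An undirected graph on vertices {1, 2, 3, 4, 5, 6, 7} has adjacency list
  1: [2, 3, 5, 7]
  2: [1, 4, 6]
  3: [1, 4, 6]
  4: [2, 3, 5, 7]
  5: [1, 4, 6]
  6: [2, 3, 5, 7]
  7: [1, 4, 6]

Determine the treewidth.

3

A width-3 tree decomposition is:
Bags: B1 = {1, 4, 5, 6}  B2 = {1, 4, 6, 7}  B3 = {1, 2, 4, 6}  B4 = {1, 3, 4, 6}
Tree: B1–B2, B2–B3, B3–B4
Every bag has size at most 4, so the width is 4 − 1 = 3 and tw(G) ≤ 3. For the lower bound: the 4 vertex sets {5,6}, {1,7}, {4}, {2} are disjoint, each induces a connected subgraph, and every pair is joined by at least one edge of G. Contracting each set to a single vertex therefore yields K_{4} as a minor, and since treewidth is minor-monotone, tw(G) ≥ tw(K_{4}) = 3. Combining the bounds, tw(G) = 3.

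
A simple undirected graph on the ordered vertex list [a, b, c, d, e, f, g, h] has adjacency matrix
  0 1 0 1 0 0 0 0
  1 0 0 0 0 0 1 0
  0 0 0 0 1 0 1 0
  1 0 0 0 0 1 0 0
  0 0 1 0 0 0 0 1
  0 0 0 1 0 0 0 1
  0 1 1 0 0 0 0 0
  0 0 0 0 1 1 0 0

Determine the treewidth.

2

A width-2 tree decomposition is:
Bags: B1 = {b, c, g}  B2 = {a, b, c}  B3 = {a, c, d}  B4 = {c, d, f}  B5 = {c, f, h}  B6 = {c, e, h}
Tree: B1–B2, B2–B3, B3–B4, B4–B5, B5–B6
Each bag holds 3 vertices, so the decomposition has width 2, which upper-bounds the treewidth. For the lower bound, G contains the cycle c–g–b–a–d–f–h–e–c, so G is not a forest; only forests have treewidth ≤ 1, hence tw(G) ≥ 2. Hence tw(G) = 2 exactly.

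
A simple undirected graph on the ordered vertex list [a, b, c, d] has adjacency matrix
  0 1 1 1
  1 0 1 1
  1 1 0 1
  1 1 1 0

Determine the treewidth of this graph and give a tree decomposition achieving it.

A single bag containing all 4 vertices is trivially a valid decomposition of width 3. For the lower bound, the 4 vertices {a, b, c, d} are pairwise adjacent, and any tree decomposition puts a clique entirely inside one bag — forcing width ≥ 3. Therefore the treewidth is 3.

Treewidth 3.
Bags: B1 = {a, b, c, d}
Tree: (single bag)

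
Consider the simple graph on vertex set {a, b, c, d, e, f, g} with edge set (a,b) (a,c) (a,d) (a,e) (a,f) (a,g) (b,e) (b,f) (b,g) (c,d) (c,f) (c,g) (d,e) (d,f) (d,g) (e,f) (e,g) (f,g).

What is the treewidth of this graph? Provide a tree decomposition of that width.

Every bag has size at most 5, so the width is 5 − 1 = 4 and tw(G) ≤ 4. Conversely, {a, d, e, f, g} is a clique of size 5, and the vertices of any clique must share a bag in every tree decomposition; so some bag has ≥ 5 vertices and tw(G) ≥ 4. Combining the bounds, tw(G) = 4.

Treewidth 4.
One such decomposition:
Bags: B1 = {a, b, e, f, g}  B2 = {a, d, e, f, g}  B3 = {a, c, d, f, g}
Tree: B1–B2, B2–B3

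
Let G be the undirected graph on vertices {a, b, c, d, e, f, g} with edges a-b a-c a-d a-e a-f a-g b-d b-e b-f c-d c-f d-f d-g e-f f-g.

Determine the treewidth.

3

A width-3 tree decomposition is:
Bags: B1 = {a, c, d, f}  B2 = {a, b, d, f}  B3 = {a, b, e, f}  B4 = {a, d, f, g}
Tree: B1–B2, B2–B3, B1–B4
The largest bag has 4 vertices, giving width 3; this decomposition certifies tw(G) ≤ 3. Conversely, {a, d, f, g} is a clique of size 4, and the vertices of any clique must share a bag in every tree decomposition; so some bag has ≥ 4 vertices and tw(G) ≥ 3. Therefore the treewidth is 3.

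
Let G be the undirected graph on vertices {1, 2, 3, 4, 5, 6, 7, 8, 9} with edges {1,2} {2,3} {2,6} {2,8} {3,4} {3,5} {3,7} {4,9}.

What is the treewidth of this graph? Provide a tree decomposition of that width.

Every bag has size at most 2, so the width is 2 − 1 = 1 and tw(G) ≤ 1. Any graph with an edge has treewidth ≥ 1, and G has the edge 2–8. Hence tw(G) = 1 exactly.

Treewidth 1.
One such decomposition:
Bags: B1 = {2, 8}  B2 = {2, 3}  B3 = {2, 6}  B4 = {1, 2}  B5 = {3, 5}  B6 = {3, 7}  B7 = {3, 4}  B8 = {4, 9}
Tree: B1–B2, B1–B3, B2–B4, B2–B5, B2–B6, B6–B7, B7–B8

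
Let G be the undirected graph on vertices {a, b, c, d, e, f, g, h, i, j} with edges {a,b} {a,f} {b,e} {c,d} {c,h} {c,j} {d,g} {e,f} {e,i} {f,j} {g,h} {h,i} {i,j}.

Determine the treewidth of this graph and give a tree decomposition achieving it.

Each bag holds 3 vertices, so the decomposition has width 2, which upper-bounds the treewidth. For the lower bound, G contains the cycle b–a–f–e–b, so G is not a forest; only forests have treewidth ≤ 1, hence tw(G) ≥ 2. Therefore the treewidth is 2.

Treewidth 2.
One optimal decomposition is:
Bags: B1 = {a, b, e}  B2 = {a, e, f}  B3 = {e, f, i}  B4 = {f, i, j}  B5 = {h, i, j}  B6 = {c, h, j}  B7 = {c, g, h}  B8 = {c, d, g}
Tree: B1–B2, B2–B3, B3–B4, B4–B5, B5–B6, B6–B7, B7–B8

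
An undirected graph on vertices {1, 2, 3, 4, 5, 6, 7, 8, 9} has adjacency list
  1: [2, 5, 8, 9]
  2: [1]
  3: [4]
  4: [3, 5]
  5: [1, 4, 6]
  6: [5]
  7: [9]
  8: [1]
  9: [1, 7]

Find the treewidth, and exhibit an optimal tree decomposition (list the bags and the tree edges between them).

Each bag holds 2 vertices, so the decomposition has width 1, which upper-bounds the treewidth. G has an edge, so its treewidth is at least 1. Therefore the treewidth is 1.

Treewidth 1.
One optimal decomposition is:
Bags: B1 = {7, 9}  B2 = {1, 9}  B3 = {1, 8}  B4 = {1, 5}  B5 = {1, 2}  B6 = {4, 5}  B7 = {3, 4}  B8 = {5, 6}
Tree: B1–B2, B2–B3, B3–B4, B2–B5, B4–B6, B6–B7, B4–B8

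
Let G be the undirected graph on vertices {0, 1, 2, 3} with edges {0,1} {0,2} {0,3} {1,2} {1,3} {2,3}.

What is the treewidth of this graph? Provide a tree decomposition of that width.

With just one bag of size 4, the width is 4 − 1 = 3, so tw(G) ≤ 3. For the lower bound, the 4 vertices {0, 1, 2, 3} are pairwise adjacent, and any tree decomposition puts a clique entirely inside one bag — forcing width ≥ 3. Combining the bounds, tw(G) = 3.

Treewidth 3.
Bags: B1 = {0, 1, 2, 3}
Tree: (single bag)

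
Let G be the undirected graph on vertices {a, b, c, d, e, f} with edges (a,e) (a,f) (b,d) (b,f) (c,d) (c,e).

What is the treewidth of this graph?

2

A width-2 tree decomposition is:
Bags: B1 = {a, b, f}  B2 = {a, b, e}  B3 = {b, c, e}  B4 = {b, c, d}
Tree: B1–B2, B2–B3, B3–B4
Each bag holds 3 vertices, so the decomposition has width 2, which upper-bounds the treewidth. The edges b–f–a–e–c–d–b form a cycle, so G is not a tree and its treewidth is at least 2. Combining the bounds, tw(G) = 2.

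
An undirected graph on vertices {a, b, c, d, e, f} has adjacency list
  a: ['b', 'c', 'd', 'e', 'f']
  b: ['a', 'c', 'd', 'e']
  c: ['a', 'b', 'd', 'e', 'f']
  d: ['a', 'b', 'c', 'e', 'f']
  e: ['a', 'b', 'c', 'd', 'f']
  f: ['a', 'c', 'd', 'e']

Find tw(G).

4

A width-4 tree decomposition is:
Bags: B1 = {a, c, d, e, f}  B2 = {a, b, c, d, e}
Tree: B1–B2
The largest bag has 5 vertices, giving width 4; this decomposition certifies tw(G) ≤ 4. For the lower bound, the 5 vertices {a, c, d, e, f} are pairwise adjacent, and any tree decomposition puts a clique entirely inside one bag — forcing width ≥ 4. Hence tw(G) = 4 exactly.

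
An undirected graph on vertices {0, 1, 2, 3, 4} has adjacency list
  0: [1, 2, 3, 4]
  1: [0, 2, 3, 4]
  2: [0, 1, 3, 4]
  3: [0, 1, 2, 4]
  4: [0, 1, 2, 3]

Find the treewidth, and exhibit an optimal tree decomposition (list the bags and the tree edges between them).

With just one bag of size 5, the width is 5 − 1 = 4, so tw(G) ≤ 4. Conversely, {0, 1, 2, 3, 4} is a clique of size 5, and the vertices of any clique must share a bag in every tree decomposition; so some bag has ≥ 5 vertices and tw(G) ≥ 4. Therefore the treewidth is 4.

Treewidth 4.
One such decomposition:
Bags: B1 = {0, 1, 2, 3, 4}
Tree: (single bag)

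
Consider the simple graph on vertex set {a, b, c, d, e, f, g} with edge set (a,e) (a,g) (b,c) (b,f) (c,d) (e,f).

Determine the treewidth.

A width-1 tree decomposition is:
Bags: B1 = {a, g}  B2 = {a, e}  B3 = {e, f}  B4 = {b, f}  B5 = {b, c}  B6 = {c, d}
Tree: B1–B2, B2–B3, B3–B4, B4–B5, B5–B6
Every bag has size at most 2, so the width is 2 − 1 = 1 and tw(G) ≤ 1. G has an edge, so its treewidth is at least 1. Combining the bounds, tw(G) = 1.

1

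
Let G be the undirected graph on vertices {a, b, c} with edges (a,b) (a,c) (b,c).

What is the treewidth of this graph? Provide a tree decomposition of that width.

With just one bag of size 3, the width is 3 − 1 = 2, so tw(G) ≤ 2. For the lower bound, the 3 vertices {a, b, c} are pairwise adjacent, and any tree decomposition puts a clique entirely inside one bag — forcing width ≥ 2. Therefore the treewidth is 2.

Treewidth 2.
One such decomposition:
Bags: B1 = {a, b, c}
Tree: (single bag)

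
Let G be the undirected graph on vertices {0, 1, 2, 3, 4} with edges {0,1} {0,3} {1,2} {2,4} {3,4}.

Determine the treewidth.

A width-2 tree decomposition is:
Bags: B1 = {1, 2, 4}  B2 = {1, 3, 4}  B3 = {0, 1, 3}
Tree: B1–B2, B2–B3
Every bag has size at most 3, so the width is 3 − 1 = 2 and tw(G) ≤ 2. Since 1–2–4–3–0–1 is a cycle in G, G is not acyclic. Forests are exactly the graphs of treewidth ≤ 1, so tw(G) ≥ 2. Combining the bounds, tw(G) = 2.

2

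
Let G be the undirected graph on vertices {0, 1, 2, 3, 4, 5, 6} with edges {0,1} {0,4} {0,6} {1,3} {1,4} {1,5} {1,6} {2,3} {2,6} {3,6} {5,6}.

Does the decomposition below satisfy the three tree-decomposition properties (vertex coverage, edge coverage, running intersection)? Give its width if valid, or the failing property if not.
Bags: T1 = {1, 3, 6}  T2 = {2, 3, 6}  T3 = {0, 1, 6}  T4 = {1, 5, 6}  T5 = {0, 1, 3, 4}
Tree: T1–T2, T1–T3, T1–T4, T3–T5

A tree decomposition must satisfy three properties: every vertex lies in some bag; for every edge, both endpoints lie together in some bag; and for every vertex, the bags containing it form a connected subtree. Here bags containing vertex 3 are not connected in the tree, so the decomposition is invalid.

No — bags containing vertex 3 are not connected in the tree.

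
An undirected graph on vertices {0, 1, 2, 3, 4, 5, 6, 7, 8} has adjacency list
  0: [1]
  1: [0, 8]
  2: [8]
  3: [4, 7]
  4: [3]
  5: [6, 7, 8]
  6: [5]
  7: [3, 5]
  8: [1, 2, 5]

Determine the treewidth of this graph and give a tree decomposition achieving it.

The largest bag has 2 vertices, giving width 1; this decomposition certifies tw(G) ≤ 1. Since G has at least one edge (e.g. 5–8), it is not an edgeless graph, so tw(G) ≥ 1. Combining the bounds, tw(G) = 1.

Treewidth 1.
One such decomposition:
Bags: B1 = {5, 8}  B2 = {5, 6}  B3 = {5, 7}  B4 = {1, 8}  B5 = {3, 7}  B6 = {3, 4}  B7 = {2, 8}  B8 = {0, 1}
Tree: B1–B2, B2–B3, B1–B4, B3–B5, B5–B6, B1–B7, B4–B8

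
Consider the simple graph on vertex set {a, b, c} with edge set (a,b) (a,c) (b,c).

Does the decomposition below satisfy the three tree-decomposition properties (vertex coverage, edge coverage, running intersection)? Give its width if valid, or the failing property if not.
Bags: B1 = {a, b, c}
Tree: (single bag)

Yes; width 2.

Vertex coverage: the bags together contain {a, b, c}, the full vertex set. Edge coverage: each edge of G has both endpoints in at least one bag. Running intersection: for every vertex, the bags containing it form a connected subtree. All three properties hold, so this is a valid tree decomposition of width max|bag| − 1 = 2, and hence tw(G) ≤ 2.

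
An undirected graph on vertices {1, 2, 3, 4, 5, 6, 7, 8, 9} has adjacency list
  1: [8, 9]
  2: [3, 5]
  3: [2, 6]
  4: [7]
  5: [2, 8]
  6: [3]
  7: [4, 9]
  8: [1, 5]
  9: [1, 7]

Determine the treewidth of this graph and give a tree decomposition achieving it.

The largest bag has 2 vertices, giving width 1; this decomposition certifies tw(G) ≤ 1. Any graph with an edge has treewidth ≥ 1, and G has the edge 4–7. Hence tw(G) = 1 exactly.

Treewidth 1.
Bags: B1 = {4, 7}  B2 = {7, 9}  B3 = {1, 9}  B4 = {1, 8}  B5 = {5, 8}  B6 = {2, 5}  B7 = {2, 3}  B8 = {3, 6}
Tree: B1–B2, B2–B3, B3–B4, B4–B5, B5–B6, B6–B7, B7–B8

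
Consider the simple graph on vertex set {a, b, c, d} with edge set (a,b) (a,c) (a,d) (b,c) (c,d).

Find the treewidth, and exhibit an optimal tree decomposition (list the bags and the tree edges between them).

Treewidth 2.
One such decomposition:
Bags: B1 = {a, c, d}  B2 = {a, b, c}
Tree: B1–B2

Every bag has size at most 3, so the width is 3 − 1 = 2 and tw(G) ≤ 2. Conversely, {a, c, d} is a clique of size 3, and the vertices of any clique must share a bag in every tree decomposition; so some bag has ≥ 3 vertices and tw(G) ≥ 2. Therefore the treewidth is 2.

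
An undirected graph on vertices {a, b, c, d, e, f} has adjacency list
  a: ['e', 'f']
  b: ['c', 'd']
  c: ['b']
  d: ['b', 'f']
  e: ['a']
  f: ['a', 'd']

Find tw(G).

1

A width-1 tree decomposition is:
Bags: B1 = {b, c}  B2 = {b, d}  B3 = {d, f}  B4 = {a, f}  B5 = {a, e}
Tree: B1–B2, B2–B3, B3–B4, B4–B5
Every bag has size at most 2, so the width is 2 − 1 = 1 and tw(G) ≤ 1. Any graph with an edge has treewidth ≥ 1, and G has the edge c–b. The upper and lower bounds meet at 1, so that is the treewidth.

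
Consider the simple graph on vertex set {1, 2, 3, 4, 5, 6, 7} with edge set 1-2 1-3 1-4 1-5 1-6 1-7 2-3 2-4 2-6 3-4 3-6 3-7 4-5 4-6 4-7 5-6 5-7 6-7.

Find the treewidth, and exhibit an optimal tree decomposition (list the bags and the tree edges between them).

Every bag has size at most 5, so the width is 5 − 1 = 4 and tw(G) ≤ 4. Conversely, {1, 2, 3, 4, 6} is a clique of size 5, and the vertices of any clique must share a bag in every tree decomposition; so some bag has ≥ 5 vertices and tw(G) ≥ 4. Hence tw(G) = 4 exactly.

Treewidth 4.
Bags: B1 = {1, 3, 4, 6, 7}  B2 = {1, 2, 3, 4, 6}  B3 = {1, 4, 5, 6, 7}
Tree: B1–B2, B1–B3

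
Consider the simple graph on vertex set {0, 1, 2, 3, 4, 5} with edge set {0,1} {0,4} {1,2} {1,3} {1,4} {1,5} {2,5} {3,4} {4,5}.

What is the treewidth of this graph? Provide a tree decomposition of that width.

Treewidth 2.
Bags: B1 = {1, 4, 5}  B2 = {1, 2, 5}  B3 = {1, 3, 4}  B4 = {0, 1, 4}
Tree: B1–B2, B1–B3, B3–B4

Every bag has size at most 3, so the width is 3 − 1 = 2 and tw(G) ≤ 2. Conversely, {1, 2, 5} is a clique of size 3, and the vertices of any clique must share a bag in every tree decomposition; so some bag has ≥ 3 vertices and tw(G) ≥ 2. The upper and lower bounds meet at 2, so that is the treewidth.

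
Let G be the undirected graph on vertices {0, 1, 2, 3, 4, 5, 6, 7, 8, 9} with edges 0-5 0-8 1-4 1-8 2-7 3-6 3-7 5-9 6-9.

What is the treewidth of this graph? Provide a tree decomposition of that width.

Treewidth 1.
One optimal decomposition is:
Bags: B1 = {2, 7}  B2 = {3, 7}  B3 = {3, 6}  B4 = {6, 9}  B5 = {5, 9}  B6 = {0, 5}  B7 = {0, 8}  B8 = {1, 8}  B9 = {1, 4}
Tree: B1–B2, B2–B3, B3–B4, B4–B5, B5–B6, B6–B7, B7–B8, B8–B9

The largest bag has 2 vertices, giving width 1; this decomposition certifies tw(G) ≤ 1. Any graph with an edge has treewidth ≥ 1, and G has the edge 2–7. Therefore the treewidth is 1.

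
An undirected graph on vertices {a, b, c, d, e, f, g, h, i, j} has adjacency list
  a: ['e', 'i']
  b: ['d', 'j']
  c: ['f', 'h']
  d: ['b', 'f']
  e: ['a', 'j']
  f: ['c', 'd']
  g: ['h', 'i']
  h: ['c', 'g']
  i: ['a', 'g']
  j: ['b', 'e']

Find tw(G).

2

A width-2 tree decomposition is:
Bags: B1 = {a, e, j}  B2 = {a, i, j}  B3 = {g, i, j}  B4 = {g, h, j}  B5 = {c, h, j}  B6 = {c, f, j}  B7 = {d, f, j}  B8 = {b, d, j}
Tree: B1–B2, B2–B3, B3–B4, B4–B5, B5–B6, B6–B7, B7–B8
Every bag has size at most 3, so the width is 3 − 1 = 2 and tw(G) ≤ 2. For the lower bound, G contains the cycle j–e–a–i–g–h–c–f–d–b–j, so G is not a forest; only forests have treewidth ≤ 1, hence tw(G) ≥ 2. Combining the bounds, tw(G) = 2.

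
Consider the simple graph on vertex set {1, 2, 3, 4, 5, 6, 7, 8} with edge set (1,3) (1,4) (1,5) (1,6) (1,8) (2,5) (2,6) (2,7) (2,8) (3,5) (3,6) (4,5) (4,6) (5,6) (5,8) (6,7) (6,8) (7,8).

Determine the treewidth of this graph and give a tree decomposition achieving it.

The largest bag has 4 vertices, giving width 3; this decomposition certifies tw(G) ≤ 3. On the other hand G contains the 4-clique {1, 5, 6, 8}. A clique must lie in a single bag of any decomposition, so no decomposition can have width below 3. Hence tw(G) = 3 exactly.

Treewidth 3.
One optimal decomposition is:
Bags: B1 = {2, 6, 7, 8}  B2 = {2, 5, 6, 8}  B3 = {1, 5, 6, 8}  B4 = {1, 4, 5, 6}  B5 = {1, 3, 5, 6}
Tree: B1–B2, B2–B3, B3–B4, B4–B5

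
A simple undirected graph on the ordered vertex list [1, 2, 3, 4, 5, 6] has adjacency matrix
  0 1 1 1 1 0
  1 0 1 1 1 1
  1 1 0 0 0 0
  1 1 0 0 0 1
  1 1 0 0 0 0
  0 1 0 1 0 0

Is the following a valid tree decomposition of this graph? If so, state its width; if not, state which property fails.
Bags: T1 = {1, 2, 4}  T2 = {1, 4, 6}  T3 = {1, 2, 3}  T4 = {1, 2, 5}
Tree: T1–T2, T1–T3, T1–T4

No — edge (2,6) lies in no bag.

A tree decomposition must satisfy three properties: every vertex lies in some bag; for every edge, both endpoints lie together in some bag; and for every vertex, the bags containing it form a connected subtree. Here edge (2,6) lies in no bag, so the decomposition is invalid.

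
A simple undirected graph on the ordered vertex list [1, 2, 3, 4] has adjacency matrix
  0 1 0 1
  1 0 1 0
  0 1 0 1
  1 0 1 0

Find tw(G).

2

A width-2 tree decomposition is:
Bags: B1 = {1, 3, 4}  B2 = {1, 2, 3}
Tree: B1–B2
Each bag holds 3 vertices, so the decomposition has width 2, which upper-bounds the treewidth. The edges 1–4–3–2–1 form a cycle, so G is not a tree and its treewidth is at least 2. Combining the bounds, tw(G) = 2.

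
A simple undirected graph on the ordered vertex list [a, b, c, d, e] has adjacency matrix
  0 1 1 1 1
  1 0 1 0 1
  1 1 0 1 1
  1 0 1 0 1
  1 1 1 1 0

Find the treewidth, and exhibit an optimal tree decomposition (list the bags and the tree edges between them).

Each bag holds 4 vertices, so the decomposition has width 3, which upper-bounds the treewidth. Conversely, {a, c, d, e} is a clique of size 4, and the vertices of any clique must share a bag in every tree decomposition; so some bag has ≥ 4 vertices and tw(G) ≥ 3. Therefore the treewidth is 3.

Treewidth 3.
One optimal decomposition is:
Bags: B1 = {a, c, d, e}  B2 = {a, b, c, e}
Tree: B1–B2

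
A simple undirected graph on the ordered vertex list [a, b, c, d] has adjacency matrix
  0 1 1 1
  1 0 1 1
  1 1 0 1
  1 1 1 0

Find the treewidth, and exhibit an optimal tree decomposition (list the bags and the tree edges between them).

Treewidth 3.
Bags: B1 = {a, b, c, d}
Tree: (single bag)

With just one bag of size 4, the width is 4 − 1 = 3, so tw(G) ≤ 3. Conversely, {a, b, c, d} is a clique of size 4, and the vertices of any clique must share a bag in every tree decomposition; so some bag has ≥ 4 vertices and tw(G) ≥ 3. Hence tw(G) = 3 exactly.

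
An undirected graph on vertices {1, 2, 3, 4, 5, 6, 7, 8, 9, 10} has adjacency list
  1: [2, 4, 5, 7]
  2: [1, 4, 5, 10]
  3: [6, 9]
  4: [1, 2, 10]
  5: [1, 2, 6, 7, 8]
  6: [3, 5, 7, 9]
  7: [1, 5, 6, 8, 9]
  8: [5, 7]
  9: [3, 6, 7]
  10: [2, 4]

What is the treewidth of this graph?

2

A width-2 tree decomposition is:
Bags: B1 = {1, 2, 5}  B2 = {1, 5, 7}  B3 = {5, 6, 7}  B4 = {6, 7, 9}  B5 = {1, 2, 4}  B6 = {2, 4, 10}  B7 = {5, 7, 8}  B8 = {3, 6, 9}
Tree: B1–B2, B2–B3, B3–B4, B1–B5, B5–B6, B2–B7, B4–B8
The largest bag has 3 vertices, giving width 2; this decomposition certifies tw(G) ≤ 2. Conversely, {3, 6, 9} is a clique of size 3, and the vertices of any clique must share a bag in every tree decomposition; so some bag has ≥ 3 vertices and tw(G) ≥ 2. The upper and lower bounds meet at 2, so that is the treewidth.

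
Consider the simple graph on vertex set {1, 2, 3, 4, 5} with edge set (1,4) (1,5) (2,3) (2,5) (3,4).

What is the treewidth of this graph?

2

A width-2 tree decomposition is:
Bags: B1 = {2, 3, 5}  B2 = {1, 3, 5}  B3 = {1, 3, 4}
Tree: B1–B2, B2–B3
Every bag has size at most 3, so the width is 3 − 1 = 2 and tw(G) ≤ 2. Since 3–2–5–1–4–3 is a cycle in G, G is not acyclic. Forests are exactly the graphs of treewidth ≤ 1, so tw(G) ≥ 2. Hence tw(G) = 2 exactly.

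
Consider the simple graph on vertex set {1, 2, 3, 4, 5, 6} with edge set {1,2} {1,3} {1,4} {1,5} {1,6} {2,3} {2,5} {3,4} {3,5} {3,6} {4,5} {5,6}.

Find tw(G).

3

A width-3 tree decomposition is:
Bags: B1 = {1, 3, 4, 5}  B2 = {1, 2, 3, 5}  B3 = {1, 3, 5, 6}
Tree: B1–B2, B2–B3
Every bag has size at most 4, so the width is 4 − 1 = 3 and tw(G) ≤ 3. Conversely, {1, 2, 3, 5} is a clique of size 4, and the vertices of any clique must share a bag in every tree decomposition; so some bag has ≥ 4 vertices and tw(G) ≥ 3. Combining the bounds, tw(G) = 3.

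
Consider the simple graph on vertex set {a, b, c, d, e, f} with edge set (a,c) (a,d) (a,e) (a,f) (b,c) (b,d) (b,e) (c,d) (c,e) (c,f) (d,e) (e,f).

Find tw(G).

A width-3 tree decomposition is:
Bags: B1 = {a, c, d, e}  B2 = {b, c, d, e}  B3 = {a, c, e, f}
Tree: B1–B2, B1–B3
Each bag holds 4 vertices, so the decomposition has width 3, which upper-bounds the treewidth. For the lower bound, the 4 vertices {a, c, d, e} are pairwise adjacent, and any tree decomposition puts a clique entirely inside one bag — forcing width ≥ 3. The upper and lower bounds meet at 3, so that is the treewidth.

3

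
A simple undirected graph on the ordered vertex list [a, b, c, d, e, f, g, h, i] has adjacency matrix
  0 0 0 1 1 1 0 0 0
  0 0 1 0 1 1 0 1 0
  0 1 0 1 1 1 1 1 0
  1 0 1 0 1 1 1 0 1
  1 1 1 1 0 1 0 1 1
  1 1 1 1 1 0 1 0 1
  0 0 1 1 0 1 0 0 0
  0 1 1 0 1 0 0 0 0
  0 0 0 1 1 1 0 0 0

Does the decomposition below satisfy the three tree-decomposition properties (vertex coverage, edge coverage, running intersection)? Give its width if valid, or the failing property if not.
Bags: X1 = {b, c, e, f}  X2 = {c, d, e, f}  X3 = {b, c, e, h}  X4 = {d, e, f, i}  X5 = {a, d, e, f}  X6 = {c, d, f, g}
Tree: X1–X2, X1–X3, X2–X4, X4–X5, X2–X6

Yes; width 3.

Vertex coverage: the bags together contain {a, b, c, d, e, f, g, h, i}, the full vertex set. Edge coverage: each edge of G has both endpoints in at least one bag. Running intersection: for every vertex, the bags containing it form a connected subtree. All three properties hold, so this is a valid tree decomposition of width max|bag| − 1 = 3, and hence tw(G) ≤ 3.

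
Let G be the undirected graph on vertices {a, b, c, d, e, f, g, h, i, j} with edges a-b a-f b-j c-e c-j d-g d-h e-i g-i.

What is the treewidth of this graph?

1

A width-1 tree decomposition is:
Bags: B1 = {d, h}  B2 = {d, g}  B3 = {g, i}  B4 = {e, i}  B5 = {c, e}  B6 = {c, j}  B7 = {b, j}  B8 = {a, b}  B9 = {a, f}
Tree: B1–B2, B2–B3, B3–B4, B4–B5, B5–B6, B6–B7, B7–B8, B8–B9
The largest bag has 2 vertices, giving width 1; this decomposition certifies tw(G) ≤ 1. Any graph with an edge has treewidth ≥ 1, and G has the edge h–d. Therefore the treewidth is 1.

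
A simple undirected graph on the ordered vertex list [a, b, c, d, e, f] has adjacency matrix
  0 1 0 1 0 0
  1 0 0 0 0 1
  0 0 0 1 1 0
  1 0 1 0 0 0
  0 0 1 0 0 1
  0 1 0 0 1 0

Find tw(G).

2

A width-2 tree decomposition is:
Bags: B1 = {a, b, f}  B2 = {a, e, f}  B3 = {a, c, e}  B4 = {a, c, d}
Tree: B1–B2, B2–B3, B3–B4
Every bag has size at most 3, so the width is 3 − 1 = 2 and tw(G) ≤ 2. The edges a–b–f–e–c–d–a form a cycle, so G is not a tree and its treewidth is at least 2. Hence tw(G) = 2 exactly.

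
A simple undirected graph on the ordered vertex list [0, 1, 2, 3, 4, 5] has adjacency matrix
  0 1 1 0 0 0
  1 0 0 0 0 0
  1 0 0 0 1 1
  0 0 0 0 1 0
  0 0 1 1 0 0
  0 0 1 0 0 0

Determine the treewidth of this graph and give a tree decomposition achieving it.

The largest bag has 2 vertices, giving width 1; this decomposition certifies tw(G) ≤ 1. G has an edge, so its treewidth is at least 1. The upper and lower bounds meet at 1, so that is the treewidth.

Treewidth 1.
One optimal decomposition is:
Bags: B1 = {2, 4}  B2 = {0, 2}  B3 = {3, 4}  B4 = {2, 5}  B5 = {0, 1}
Tree: B1–B2, B1–B3, B2–B4, B2–B5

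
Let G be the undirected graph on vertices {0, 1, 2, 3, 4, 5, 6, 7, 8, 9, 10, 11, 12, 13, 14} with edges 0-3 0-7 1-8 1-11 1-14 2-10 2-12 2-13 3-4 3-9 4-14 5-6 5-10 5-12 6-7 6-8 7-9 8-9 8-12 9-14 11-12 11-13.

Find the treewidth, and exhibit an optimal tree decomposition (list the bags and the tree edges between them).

Every bag has size at most 4, so the width is 4 − 1 = 3 and tw(G) ≤ 3. For the lower bound: the 4 vertex sets {2,10,13}, {5}, {12}, {1,6,8,11} are disjoint, each induces a connected subgraph, and every pair is joined by at least one edge of G. Contracting each set to a single vertex therefore yields K_{4} as a minor, and since treewidth is minor-monotone, tw(G) ≥ tw(K_{4}) = 3. Hence tw(G) = 3 exactly.

Treewidth 3.
One optimal decomposition is:
Bags: B1 = {2, 5, 10, 13}  B2 = {2, 5, 12, 13}  B3 = {5, 11, 12, 13}  B4 = {5, 6, 11, 12}  B5 = {6, 8, 11, 12}  B6 = {1, 6, 8, 11}  B7 = {1, 6, 7, 8}  B8 = {1, 7, 8, 9}  B9 = {1, 7, 9, 14}  B10 = {0, 7, 9, 14}  B11 = {0, 3, 9, 14}  B12 = {0, 3, 4, 14}
Tree: B1–B2, B2–B3, B3–B4, B4–B5, B5–B6, B6–B7, B7–B8, B8–B9, B9–B10, B10–B11, B11–B12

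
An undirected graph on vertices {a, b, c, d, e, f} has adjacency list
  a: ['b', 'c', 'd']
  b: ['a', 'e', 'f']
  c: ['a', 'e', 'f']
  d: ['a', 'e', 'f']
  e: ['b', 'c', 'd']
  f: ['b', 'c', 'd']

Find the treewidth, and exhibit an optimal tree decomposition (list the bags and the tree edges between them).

Treewidth 3.
One such decomposition:
Bags: B1 = {b, c, d, e}  B2 = {a, b, c, d}  B3 = {b, c, d, f}
Tree: B1–B2, B2–B3

Each bag holds 4 vertices, so the decomposition has width 3, which upper-bounds the treewidth. For the lower bound: the 4 vertex sets {d,e}, {a,b}, {c}, {f} are disjoint, each induces a connected subgraph, and every pair is joined by at least one edge of G. Contracting each set to a single vertex therefore yields K_{4} as a minor, and since treewidth is minor-monotone, tw(G) ≥ tw(K_{4}) = 3. The upper and lower bounds meet at 3, so that is the treewidth.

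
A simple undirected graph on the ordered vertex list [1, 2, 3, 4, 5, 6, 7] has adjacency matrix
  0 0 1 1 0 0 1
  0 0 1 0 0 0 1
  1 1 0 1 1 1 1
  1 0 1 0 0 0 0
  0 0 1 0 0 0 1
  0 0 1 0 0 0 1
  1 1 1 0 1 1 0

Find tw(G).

2

A width-2 tree decomposition is:
Bags: B1 = {1, 3, 7}  B2 = {3, 5, 7}  B3 = {1, 3, 4}  B4 = {2, 3, 7}  B5 = {3, 6, 7}
Tree: B1–B2, B1–B3, B2–B4, B1–B5
The largest bag has 3 vertices, giving width 2; this decomposition certifies tw(G) ≤ 2. Conversely, {1, 3, 4} is a clique of size 3, and the vertices of any clique must share a bag in every tree decomposition; so some bag has ≥ 3 vertices and tw(G) ≥ 2. Combining the bounds, tw(G) = 2.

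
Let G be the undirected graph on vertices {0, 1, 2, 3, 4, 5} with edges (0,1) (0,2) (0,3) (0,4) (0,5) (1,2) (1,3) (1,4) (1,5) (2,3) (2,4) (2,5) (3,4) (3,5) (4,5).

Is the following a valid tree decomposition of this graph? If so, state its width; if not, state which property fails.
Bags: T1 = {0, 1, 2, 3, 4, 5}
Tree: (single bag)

Checking the three conditions: (i) the bags cover all of {0, 1, 2, 3, 4, 5}; (ii) for each edge, some bag contains both endpoints; (iii) the bags containing any fixed vertex form a subtree. All hold, so the decomposition is valid with width 6 − 1 = 5.

Yes; width 5.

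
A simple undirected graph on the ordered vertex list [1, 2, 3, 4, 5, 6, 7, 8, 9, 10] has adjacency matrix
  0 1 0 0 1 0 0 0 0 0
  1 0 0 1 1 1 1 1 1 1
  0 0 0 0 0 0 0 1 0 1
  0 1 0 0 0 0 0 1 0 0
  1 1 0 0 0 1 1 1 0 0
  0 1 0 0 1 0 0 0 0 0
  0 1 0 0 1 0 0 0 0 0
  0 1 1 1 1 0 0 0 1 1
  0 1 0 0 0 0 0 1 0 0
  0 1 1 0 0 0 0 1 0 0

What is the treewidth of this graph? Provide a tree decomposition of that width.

Treewidth 2.
One such decomposition:
Bags: B1 = {2, 4, 8}  B2 = {2, 5, 8}  B3 = {2, 8, 10}  B4 = {2, 5, 6}  B5 = {1, 2, 5}  B6 = {2, 8, 9}  B7 = {2, 5, 7}  B8 = {3, 8, 10}
Tree: B1–B2, B1–B3, B2–B4, B4–B5, B1–B6, B5–B7, B3–B8

The largest bag has 3 vertices, giving width 2; this decomposition certifies tw(G) ≤ 2. Conversely, {2, 8, 9} is a clique of size 3, and the vertices of any clique must share a bag in every tree decomposition; so some bag has ≥ 3 vertices and tw(G) ≥ 2. Therefore the treewidth is 2.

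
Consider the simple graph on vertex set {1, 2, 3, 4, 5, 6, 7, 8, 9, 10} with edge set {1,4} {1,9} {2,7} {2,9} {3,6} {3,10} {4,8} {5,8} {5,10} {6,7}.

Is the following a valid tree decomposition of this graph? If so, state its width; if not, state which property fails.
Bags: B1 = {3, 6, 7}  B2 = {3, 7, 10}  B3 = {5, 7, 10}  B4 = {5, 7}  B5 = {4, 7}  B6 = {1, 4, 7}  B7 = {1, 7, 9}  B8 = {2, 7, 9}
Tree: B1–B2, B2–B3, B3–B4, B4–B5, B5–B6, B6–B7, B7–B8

A tree decomposition must satisfy three properties: every vertex lies in some bag; for every edge, both endpoints lie together in some bag; and for every vertex, the bags containing it form a connected subtree. Here vertex 8 appears in no bag, so the decomposition is invalid.

No — vertex 8 appears in no bag.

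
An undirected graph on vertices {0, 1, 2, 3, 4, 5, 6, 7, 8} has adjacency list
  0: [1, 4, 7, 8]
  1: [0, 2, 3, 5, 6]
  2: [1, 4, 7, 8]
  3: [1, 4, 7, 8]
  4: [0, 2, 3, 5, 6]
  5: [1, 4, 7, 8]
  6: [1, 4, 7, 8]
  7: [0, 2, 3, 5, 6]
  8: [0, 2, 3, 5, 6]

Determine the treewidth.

A width-4 tree decomposition is:
Bags: B1 = {1, 2, 4, 7, 8}  B2 = {1, 4, 6, 7, 8}  B3 = {1, 4, 5, 7, 8}  B4 = {1, 3, 4, 7, 8}  B5 = {0, 1, 4, 7, 8}
Tree: B1–B2, B2–B3, B3–B4, B4–B5
Each bag holds 5 vertices, so the decomposition has width 4, which upper-bounds the treewidth. For the lower bound: the 5 vertex sets {2,4}, {6,7}, {1,5}, {8}, {3} are disjoint, each induces a connected subgraph, and every pair is joined by at least one edge of G. Contracting each set to a single vertex therefore yields K_{5} as a minor, and since treewidth is minor-monotone, tw(G) ≥ tw(K_{5}) = 4. Therefore the treewidth is 4.

4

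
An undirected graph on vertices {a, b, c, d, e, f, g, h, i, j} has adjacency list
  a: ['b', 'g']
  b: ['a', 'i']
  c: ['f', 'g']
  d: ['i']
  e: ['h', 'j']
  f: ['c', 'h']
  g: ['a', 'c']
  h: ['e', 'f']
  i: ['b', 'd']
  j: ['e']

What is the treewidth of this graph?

1

A width-1 tree decomposition is:
Bags: B1 = {e, j}  B2 = {e, h}  B3 = {f, h}  B4 = {c, f}  B5 = {c, g}  B6 = {a, g}  B7 = {a, b}  B8 = {b, i}  B9 = {d, i}
Tree: B1–B2, B2–B3, B3–B4, B4–B5, B5–B6, B6–B7, B7–B8, B8–B9
Each bag holds 2 vertices, so the decomposition has width 1, which upper-bounds the treewidth. Any graph with an edge has treewidth ≥ 1, and G has the edge j–e. Hence tw(G) = 1 exactly.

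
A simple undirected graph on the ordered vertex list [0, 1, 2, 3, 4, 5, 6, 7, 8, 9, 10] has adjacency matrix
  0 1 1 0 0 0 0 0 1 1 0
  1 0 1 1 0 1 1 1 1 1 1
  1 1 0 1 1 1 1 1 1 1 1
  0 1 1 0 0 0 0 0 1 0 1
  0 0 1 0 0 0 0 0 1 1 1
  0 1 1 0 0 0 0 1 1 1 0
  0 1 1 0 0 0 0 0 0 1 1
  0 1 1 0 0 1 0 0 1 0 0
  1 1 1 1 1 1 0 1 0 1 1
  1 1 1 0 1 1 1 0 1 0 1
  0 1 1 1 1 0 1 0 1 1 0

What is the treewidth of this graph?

4

A width-4 tree decomposition is:
Bags: B1 = {1, 2, 8, 9, 10}  B2 = {2, 4, 8, 9, 10}  B3 = {1, 2, 5, 8, 9}  B4 = {0, 1, 2, 8, 9}  B5 = {1, 2, 3, 8, 10}  B6 = {1, 2, 6, 9, 10}  B7 = {1, 2, 5, 7, 8}
Tree: B1–B2, B1–B3, B1–B4, B1–B5, B1–B6, B3–B7
The largest bag has 5 vertices, giving width 4; this decomposition certifies tw(G) ≤ 4. On the other hand G contains the 5-clique {0, 1, 2, 8, 9}. A clique must lie in a single bag of any decomposition, so no decomposition can have width below 4. Therefore the treewidth is 4.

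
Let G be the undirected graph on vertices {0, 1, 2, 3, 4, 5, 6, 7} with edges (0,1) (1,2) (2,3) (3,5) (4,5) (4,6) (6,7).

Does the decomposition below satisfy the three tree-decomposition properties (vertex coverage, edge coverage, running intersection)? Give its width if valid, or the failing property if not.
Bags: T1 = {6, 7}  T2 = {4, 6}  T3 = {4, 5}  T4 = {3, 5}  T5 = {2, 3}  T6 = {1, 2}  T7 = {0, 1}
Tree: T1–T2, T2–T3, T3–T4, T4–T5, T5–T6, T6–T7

Yes; width 1.

Vertex coverage: the bags together contain {0, 1, 2, 3, 4, 5, 6, 7}, the full vertex set. Edge coverage: each edge of G has both endpoints in at least one bag. Running intersection: for every vertex, the bags containing it form a connected subtree. All three properties hold, so this is a valid tree decomposition of width max|bag| − 1 = 1, and hence tw(G) ≤ 1.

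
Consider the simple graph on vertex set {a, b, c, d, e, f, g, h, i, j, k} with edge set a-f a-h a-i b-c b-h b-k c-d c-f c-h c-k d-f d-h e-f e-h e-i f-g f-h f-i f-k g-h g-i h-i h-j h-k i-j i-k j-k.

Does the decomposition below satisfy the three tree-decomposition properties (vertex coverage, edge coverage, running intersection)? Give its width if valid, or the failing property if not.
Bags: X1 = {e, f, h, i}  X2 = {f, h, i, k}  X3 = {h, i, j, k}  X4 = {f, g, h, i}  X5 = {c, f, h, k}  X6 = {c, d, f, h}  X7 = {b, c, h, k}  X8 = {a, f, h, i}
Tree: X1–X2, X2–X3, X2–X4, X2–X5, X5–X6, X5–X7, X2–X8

Yes; width 3.

Checking the three conditions: (i) the bags cover all of {a, b, c, d, e, f, g, h, i, j, k}; (ii) for each edge, some bag contains both endpoints; (iii) the bags containing any fixed vertex form a subtree. All hold, so the decomposition is valid with width 4 − 1 = 3.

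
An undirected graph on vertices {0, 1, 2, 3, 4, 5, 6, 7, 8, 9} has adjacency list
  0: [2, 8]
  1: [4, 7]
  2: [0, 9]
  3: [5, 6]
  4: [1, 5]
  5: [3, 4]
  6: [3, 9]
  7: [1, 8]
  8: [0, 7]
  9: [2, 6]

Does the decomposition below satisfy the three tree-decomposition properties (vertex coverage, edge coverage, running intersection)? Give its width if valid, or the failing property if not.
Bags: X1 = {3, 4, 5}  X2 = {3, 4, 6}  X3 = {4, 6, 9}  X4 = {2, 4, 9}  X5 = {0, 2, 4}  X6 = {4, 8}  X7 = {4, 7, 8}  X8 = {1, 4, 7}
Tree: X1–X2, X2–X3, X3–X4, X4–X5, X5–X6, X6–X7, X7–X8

A tree decomposition must satisfy three properties: every vertex lies in some bag; for every edge, both endpoints lie together in some bag; and for every vertex, the bags containing it form a connected subtree. Here edge (0,8) lies in no bag, so the decomposition is invalid.

No — edge (0,8) lies in no bag.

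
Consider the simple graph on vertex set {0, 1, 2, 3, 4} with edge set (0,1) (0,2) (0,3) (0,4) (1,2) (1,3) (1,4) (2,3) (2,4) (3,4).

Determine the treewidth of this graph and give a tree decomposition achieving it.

Treewidth 4.
One such decomposition:
Bags: B1 = {0, 1, 2, 3, 4}
Tree: (single bag)

A single bag containing all 5 vertices is trivially a valid decomposition of width 4. On the other hand G contains the 5-clique {0, 1, 2, 3, 4}. A clique must lie in a single bag of any decomposition, so no decomposition can have width below 4. Therefore the treewidth is 4.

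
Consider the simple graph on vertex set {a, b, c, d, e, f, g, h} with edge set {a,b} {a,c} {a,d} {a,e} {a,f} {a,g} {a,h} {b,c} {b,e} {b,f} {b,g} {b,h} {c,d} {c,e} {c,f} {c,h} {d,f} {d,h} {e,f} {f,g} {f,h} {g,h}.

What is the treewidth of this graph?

4

A width-4 tree decomposition is:
Bags: B1 = {a, b, c, e, f}  B2 = {a, b, c, f, h}  B3 = {a, b, f, g, h}  B4 = {a, c, d, f, h}
Tree: B1–B2, B2–B3, B2–B4
Each bag holds 5 vertices, so the decomposition has width 4, which upper-bounds the treewidth. Conversely, {a, b, c, e, f} is a clique of size 5, and the vertices of any clique must share a bag in every tree decomposition; so some bag has ≥ 5 vertices and tw(G) ≥ 4. Therefore the treewidth is 4.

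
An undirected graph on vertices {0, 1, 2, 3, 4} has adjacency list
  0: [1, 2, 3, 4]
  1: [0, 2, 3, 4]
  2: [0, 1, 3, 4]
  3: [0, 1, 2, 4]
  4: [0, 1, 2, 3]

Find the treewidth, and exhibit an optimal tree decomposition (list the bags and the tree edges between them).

Treewidth 4.
One optimal decomposition is:
Bags: B1 = {0, 1, 2, 3, 4}
Tree: (single bag)

With just one bag of size 5, the width is 5 − 1 = 4, so tw(G) ≤ 4. On the other hand G contains the 5-clique {0, 1, 2, 3, 4}. A clique must lie in a single bag of any decomposition, so no decomposition can have width below 4. Combining the bounds, tw(G) = 4.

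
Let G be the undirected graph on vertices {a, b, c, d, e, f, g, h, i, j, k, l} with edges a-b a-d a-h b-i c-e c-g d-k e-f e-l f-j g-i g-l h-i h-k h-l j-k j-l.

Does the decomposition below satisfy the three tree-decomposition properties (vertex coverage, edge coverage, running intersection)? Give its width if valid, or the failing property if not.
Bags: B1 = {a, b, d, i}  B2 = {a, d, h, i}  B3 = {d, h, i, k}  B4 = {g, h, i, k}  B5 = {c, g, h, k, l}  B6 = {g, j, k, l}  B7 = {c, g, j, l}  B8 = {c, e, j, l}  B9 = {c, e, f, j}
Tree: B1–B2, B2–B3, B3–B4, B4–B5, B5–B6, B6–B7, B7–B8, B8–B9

A tree decomposition must satisfy three properties: every vertex lies in some bag; for every edge, both endpoints lie together in some bag; and for every vertex, the bags containing it form a connected subtree. Here bags containing vertex c are not connected in the tree, so the decomposition is invalid.

No — bags containing vertex c are not connected in the tree.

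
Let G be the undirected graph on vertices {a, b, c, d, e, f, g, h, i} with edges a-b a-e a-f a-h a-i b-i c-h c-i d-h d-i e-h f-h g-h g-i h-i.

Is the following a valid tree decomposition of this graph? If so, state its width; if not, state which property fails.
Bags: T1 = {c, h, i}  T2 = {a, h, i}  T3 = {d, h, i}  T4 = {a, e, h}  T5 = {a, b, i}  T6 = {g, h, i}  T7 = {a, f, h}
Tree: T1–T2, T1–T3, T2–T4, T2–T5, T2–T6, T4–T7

Vertex coverage: the bags together contain {a, b, c, d, e, f, g, h, i}, the full vertex set. Edge coverage: each edge of G has both endpoints in at least one bag. Running intersection: for every vertex, the bags containing it form a connected subtree. All three properties hold, so this is a valid tree decomposition of width max|bag| − 1 = 2, and hence tw(G) ≤ 2.

Yes; width 2.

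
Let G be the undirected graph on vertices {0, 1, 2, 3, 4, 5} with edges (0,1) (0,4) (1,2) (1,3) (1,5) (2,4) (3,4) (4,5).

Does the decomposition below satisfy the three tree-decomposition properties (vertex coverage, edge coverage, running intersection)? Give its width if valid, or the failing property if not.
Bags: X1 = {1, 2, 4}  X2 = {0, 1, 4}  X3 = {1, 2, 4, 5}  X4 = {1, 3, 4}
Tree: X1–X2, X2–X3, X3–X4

No — bags containing vertex 2 are not connected in the tree.

A tree decomposition must satisfy three properties: every vertex lies in some bag; for every edge, both endpoints lie together in some bag; and for every vertex, the bags containing it form a connected subtree. Here bags containing vertex 2 are not connected in the tree, so the decomposition is invalid.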